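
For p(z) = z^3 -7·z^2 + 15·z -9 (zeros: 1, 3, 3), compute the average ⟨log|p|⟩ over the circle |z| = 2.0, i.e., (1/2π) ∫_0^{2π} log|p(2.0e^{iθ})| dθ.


Zeros: 1, 3, 3; r = 2.0.
Inside |z| < r: 1. Outside (|z| ≥ r): 3, 3.
p(0) = -9, so log|p(0)| = log(9) = 2.1972.
Apply Jensen: I(r) = log|p(0)| + Σ_k log(r/|z_k|), summed over zeros inside |z| < r.
  log(r/|z_k|) for z_k = 1: log(2.0/1) = 0.6931
  Outside zeros (3, 3) contribute nothing to the Jensen sum.
Sum over inside zeros: 0.6931.
I(r) = log|p(0)| + (inside sum) = 2.1972 + 0.6931 = 2.8904.
Note: since some zeros are outside |z| ≤ r, the simplified n·log(r) form does NOT apply — only the inside zeros contribute.

I(r) ≈ 2.8904.


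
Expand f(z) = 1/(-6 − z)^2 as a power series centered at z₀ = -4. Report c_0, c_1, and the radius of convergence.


Let w = z − z₀, so z = z₀ + w.
Then -6 − z = -6 − (z₀ + w) = (-6 − z₀) − w = -2 − w.
f(z) = 1/(-2 − w)^2 = (1/(-2)^2) · (1 − w/(-2))^{−2}.
By the binomial series (1−u)^{−2} = Σ_{n≥0} C(n+1, 1) u^n for |u|<1, with u = w/(-2):
  c_n = C(n+1, 1) / (-2)^(n+2).
  c_0 = 1/(-2)^2 = 1/4.
  c_1 = 2/(-2)^3 = -1/4.
The series is valid for |w/d| < 1, i.e. |z − z₀| < |d|.
Radius of convergence: R = |-6 − z₀| = |-2| = 2 (distance from z₀ to the singularity z = -6).

c_0 = 1/4, c_1 = -1/4; R = 2.


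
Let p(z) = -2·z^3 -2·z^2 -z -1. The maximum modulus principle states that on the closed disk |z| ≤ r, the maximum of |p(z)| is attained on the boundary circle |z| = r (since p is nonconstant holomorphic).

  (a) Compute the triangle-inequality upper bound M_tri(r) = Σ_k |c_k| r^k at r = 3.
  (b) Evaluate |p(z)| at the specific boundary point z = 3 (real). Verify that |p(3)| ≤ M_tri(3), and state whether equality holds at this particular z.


Coefficients: c_0 = -1, c_1 = -1, c_2 = -2, c_3 = -2. Radius r = 3.
Part (a). Triangle bound: M_tri(r) = Σ_k |c_k| r^k
  = |-1|·3^0 + |-1|·3^1 + |-2|·3^2 + |-2|·3^3
  = 1 + 3 + 18 + 54 = 76.
This bounds M(r) := max_{|z|=r} |p(z)| from above; equality holds iff all terms c_k z^k can be made to align in phase at a single z on |z|=r.
Part (b). At z = 3 (real, on the circle |z| = r):
  p(3) = (-1)·3^0 + (-1)·3^1 + (-2)·3^2 + (-2)·3^3 = -76.
  |p(3)| = 76.
Since all nonzero coefficients share the same sign, |p(3)| = 76 = M_tri(3); the triangle bound is attained at z = 3, so in fact M(r) = 76.

M_tri(3) = 76; |p(3)| = 76; equality at z=3: yes.


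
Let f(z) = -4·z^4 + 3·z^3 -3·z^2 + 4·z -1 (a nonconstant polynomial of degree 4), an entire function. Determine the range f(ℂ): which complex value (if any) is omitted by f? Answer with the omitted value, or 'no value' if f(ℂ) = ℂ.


Little Picard bounds the complement of f(ℂ) to at most one point.
For every w ∈ ℂ, the equation p(z) − w = 0 is a nonconstant polynomial in z and hence has at least one root by the fundamental theorem of algebra. So p is surjective onto ℂ, omitting no value.

Omitted value: no value.


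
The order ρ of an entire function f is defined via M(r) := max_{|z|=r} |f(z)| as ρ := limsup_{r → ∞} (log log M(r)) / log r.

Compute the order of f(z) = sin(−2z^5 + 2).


Write sin(w) = (e^{iw} ± e^{−iw})/(2 or 2i), so |sin(w)| ≤ e^{|w|}. With w = −2z^5 + 2, |w| ≤ 2r^5 + 2 on |z|=r, giving M(r) ≤ e^{2r^5 + 2} and ρ ≤ 5. For the lower bound, choose z on |z|=r with -2z^5 purely imaginary of modulus 2r^5; then |sin(−2z^5 + 2)| grows like e^{2r^5}/2, so ρ ≥ 5. Hence ρ = 5.
Therefore ρ = 5.

Order ρ = 5.


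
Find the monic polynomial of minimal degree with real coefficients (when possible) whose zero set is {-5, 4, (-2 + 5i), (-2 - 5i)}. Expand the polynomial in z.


The polynomial is p(z) = ∏_{α ∈ S} (z − α), where S = {-5, 4, (-2 + 5i), (-2 - 5i)}.
Expanding the product yields: p(z) = z^4 + 5·z^3 + 13·z^2 -51·z -580.
Note conjugate pairs combine to real quadratics: (z − (-2+5i))(z − (-2−5i)) = z² + 4z + 29.
The resulting polynomial has degree 4 and real coefficients as required.

p(z) = z^4 + 5·z^3 + 13·z^2 -51·z -580.


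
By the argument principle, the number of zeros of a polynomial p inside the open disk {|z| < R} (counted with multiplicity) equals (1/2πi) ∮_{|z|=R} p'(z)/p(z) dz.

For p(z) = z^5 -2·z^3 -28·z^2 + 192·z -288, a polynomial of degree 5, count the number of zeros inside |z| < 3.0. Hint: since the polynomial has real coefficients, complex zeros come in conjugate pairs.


The zeros of p are: (-3 + 3i), (-3 - 3i), (2 + 2i), (2 - 2i), 2.
Their magnitudes are: 4.243, 4.243, 2.828, 2.828, 2.
Zeros with |z| < R = 3.0: (2 + 2i), (2 - 2i), 2.
Count = 3.
By the argument principle, (1/2πi) ∮_{|z|=R} p'(z)/p(z) dz equals exactly this count.

Number of zeros inside |z| < 3.0: 3.


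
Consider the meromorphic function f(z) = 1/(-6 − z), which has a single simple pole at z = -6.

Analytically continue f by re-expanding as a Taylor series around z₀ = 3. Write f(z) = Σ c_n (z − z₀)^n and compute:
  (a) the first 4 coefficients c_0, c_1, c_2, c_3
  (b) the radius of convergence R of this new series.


Let w = z − z₀, so z = z₀ + w.
Then -6 − z = -6 − (z₀ + w) = (-6 − z₀) − w = -9 − w.
f(z) = 1/(-9 − w) = (1/(-9)) · 1/(1 − w/(-9)) = Σ_{n≥0} w^n / (-9)^(n+1).
So c_n = 1/(-9)^(n+1):
  c_0 = 1/(-9)^1 = -1/9.
  c_1 = 1/(-9)^2 = 1/81.
  c_2 = 1/(-9)^3 = -1/729.
  c_3 = 1/(-9)^4 = 1/6561.
The series is valid for |w/d| < 1, i.e. |z − z₀| < |d|.
Radius of convergence: R = |-6 − z₀| = |-9| = 9 (distance from z₀ to the singularity z = -6).

c_0 = -1/9, c_1 = 1/81, c_2 = -1/729, c_3 = 1/6561; R = 9.


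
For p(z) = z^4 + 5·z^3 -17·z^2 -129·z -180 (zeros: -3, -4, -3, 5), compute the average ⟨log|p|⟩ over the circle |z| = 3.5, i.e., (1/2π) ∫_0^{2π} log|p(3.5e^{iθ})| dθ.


Zeros: -4, -3, -3, 5; r = 3.5.
Inside |z| < r: -3, -3. Outside (|z| ≥ r): -4, 5.
p(0) = -180, so log|p(0)| = log(180) = 5.1930.
Apply Jensen: I(r) = log|p(0)| + Σ_k log(r/|z_k|), summed over zeros inside |z| < r.
  log(r/|z_k|) for z_k = -3: log(3.5/3) = 0.1542
  log(r/|z_k|) for z_k = -3: log(3.5/3) = 0.1542
  Outside zeros (-4, 5) contribute nothing to the Jensen sum.
Sum over inside zeros: 0.3083.
I(r) = log|p(0)| + (inside sum) = 5.1930 + 0.3083 = 5.5013.
Note: since some zeros are outside |z| ≤ r, the simplified n·log(r) form does NOT apply — only the inside zeros contribute.

I(r) ≈ 5.5013.


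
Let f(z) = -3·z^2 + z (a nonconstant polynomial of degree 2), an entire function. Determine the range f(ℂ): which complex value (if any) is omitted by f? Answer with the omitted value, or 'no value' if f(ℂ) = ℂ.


Little Picard bounds the complement of f(ℂ) to at most one point.
For every w ∈ ℂ, the equation p(z) − w = 0 is a nonconstant polynomial in z and hence has at least one root by the fundamental theorem of algebra. So p is surjective onto ℂ, omitting no value.

Omitted value: no value.


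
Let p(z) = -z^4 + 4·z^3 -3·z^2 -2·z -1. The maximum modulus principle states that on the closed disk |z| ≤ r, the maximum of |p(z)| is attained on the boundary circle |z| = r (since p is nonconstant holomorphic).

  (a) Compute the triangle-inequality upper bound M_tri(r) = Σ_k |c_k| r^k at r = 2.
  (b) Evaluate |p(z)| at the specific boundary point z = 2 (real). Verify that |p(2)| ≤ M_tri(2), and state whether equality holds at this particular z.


Coefficients: c_0 = -1, c_1 = -2, c_2 = -3, c_3 = 4, c_4 = -1. Radius r = 2.
Part (a). Triangle bound: M_tri(r) = Σ_k |c_k| r^k
  = |-1|·2^0 + |-2|·2^1 + |-3|·2^2 + |4|·2^3 + |-1|·2^4
  = 1 + 4 + 12 + 32 + 16 = 65.
This bounds M(r) := max_{|z|=r} |p(z)| from above; equality holds iff all terms c_k z^k can be made to align in phase at a single z on |z|=r.
Part (b). At z = 2 (real, on the circle |z| = r):
  p(2) = (-1)·2^0 + (-2)·2^1 + (-3)·2^2 + (4)·2^3 + (-1)·2^4 = -1.
  |p(2)| = 1.
Check: |p(2)| = 1 ≤ 65 = M_tri(2). ✓ Equality does not hold at z = 2 (the coefficients have mixed signs, so the terms do not all align in phase there).

M_tri(2) = 65; |p(2)| = 1; equality at z=2: no.


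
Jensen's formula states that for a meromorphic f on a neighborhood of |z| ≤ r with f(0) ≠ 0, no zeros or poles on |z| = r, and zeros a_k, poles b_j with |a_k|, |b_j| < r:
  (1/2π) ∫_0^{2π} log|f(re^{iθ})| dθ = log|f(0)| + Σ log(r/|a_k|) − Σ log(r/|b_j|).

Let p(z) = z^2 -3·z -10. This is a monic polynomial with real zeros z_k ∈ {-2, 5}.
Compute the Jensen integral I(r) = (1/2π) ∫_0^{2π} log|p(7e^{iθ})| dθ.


Zeros: -2, 5; r = 7.
Inside |z| < r: -2, 5. Outside (|z| ≥ r): ∅.
p(0) = -10, so log|p(0)| = log(10) = 2.3026.
Apply Jensen: I(r) = log|p(0)| + Σ_k log(r/|z_k|), summed over zeros inside |z| < r.
  log(r/|z_k|) for z_k = -2: log(7/2) = 1.2528
  log(r/|z_k|) for z_k = 5: log(7/5) = 0.3365
Sum over inside zeros: 1.5892.
I(r) = log|p(0)| + (inside sum) = 2.3026 + 1.5892 = 3.8918.
Closed form (all zeros inside, monic): I(r) = n·log(r) = 2·log(7) = 3.8918. ✓

I(r) ≈ 3.8918.


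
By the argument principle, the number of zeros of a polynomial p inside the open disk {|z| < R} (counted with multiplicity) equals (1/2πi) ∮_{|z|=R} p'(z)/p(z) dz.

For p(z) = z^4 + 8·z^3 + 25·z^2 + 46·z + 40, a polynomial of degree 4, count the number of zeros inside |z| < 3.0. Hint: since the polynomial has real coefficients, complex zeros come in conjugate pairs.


The zeros of p are: -2, (-1 + 2i), (-1 - 2i), -4.
Their magnitudes are: 2, 2.236, 2.236, 4.
Zeros with |z| < R = 3.0: -2, (-1 + 2i), (-1 - 2i).
Count = 3.
By the argument principle, (1/2πi) ∮_{|z|=R} p'(z)/p(z) dz equals exactly this count.

Number of zeros inside |z| < 3.0: 3.


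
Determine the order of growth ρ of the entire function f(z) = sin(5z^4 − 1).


Write sin(w) = (e^{iw} ± e^{−iw})/(2 or 2i), so |sin(w)| ≤ e^{|w|}. With w = 5z^4 − 1, |w| ≤ 5r^4 + 1 on |z|=r, giving M(r) ≤ e^{5r^4 + 1} and ρ ≤ 4. For the lower bound, choose z on |z|=r with 5z^4 purely imaginary of modulus 5r^4; then |sin(5z^4 − 1)| grows like e^{5r^4}/2, so ρ ≥ 4. Hence ρ = 4.
Therefore ρ = 4.

Order ρ = 4.


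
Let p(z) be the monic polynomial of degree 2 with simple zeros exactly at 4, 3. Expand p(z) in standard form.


The polynomial is p(z) = ∏_{α ∈ S} (z − α), where S = {4, 3}.
Expanding the product yields: p(z) = z^2 -7·z + 12.
The resulting polynomial has degree 2 and real coefficients as required.

p(z) = z^2 -7·z + 12.


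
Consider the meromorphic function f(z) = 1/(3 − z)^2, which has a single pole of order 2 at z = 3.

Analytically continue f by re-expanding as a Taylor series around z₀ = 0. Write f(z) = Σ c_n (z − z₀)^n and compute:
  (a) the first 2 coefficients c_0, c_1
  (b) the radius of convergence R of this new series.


Let w = z − z₀, so z = z₀ + w.
Then 3 − z = 3 − (z₀ + w) = (3 − z₀) − w = 3 − w.
f(z) = 1/(3 − w)^2 = (1/(3)^2) · (1 − w/(3))^{−2}.
By the binomial series (1−u)^{−2} = Σ_{n≥0} C(n+1, 1) u^n for |u|<1, with u = w/(3):
  c_n = C(n+1, 1) / (3)^(n+2).
  c_0 = 1/(3)^2 = 1/9.
  c_1 = 2/(3)^3 = 2/27.
The series is valid for |w/d| < 1, i.e. |z − z₀| < |d|.
Radius of convergence: R = |3 − z₀| = |3| = 3 (distance from z₀ to the singularity z = 3).

c_0 = 1/9, c_1 = 2/27; R = 3.


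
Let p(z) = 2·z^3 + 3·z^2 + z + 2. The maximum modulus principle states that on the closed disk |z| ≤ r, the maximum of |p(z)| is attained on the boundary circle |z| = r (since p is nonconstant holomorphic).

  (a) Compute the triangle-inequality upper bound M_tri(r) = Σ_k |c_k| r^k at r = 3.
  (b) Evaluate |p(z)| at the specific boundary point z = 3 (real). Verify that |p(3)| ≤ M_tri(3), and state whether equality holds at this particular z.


Coefficients: c_0 = 2, c_1 = 1, c_2 = 3, c_3 = 2. Radius r = 3.
Part (a). Triangle bound: M_tri(r) = Σ_k |c_k| r^k
  = |2|·3^0 + |1|·3^1 + |3|·3^2 + |2|·3^3
  = 2 + 3 + 27 + 54 = 86.
This bounds M(r) := max_{|z|=r} |p(z)| from above; equality holds iff all terms c_k z^k can be made to align in phase at a single z on |z|=r.
Part (b). At z = 3 (real, on the circle |z| = r):
  p(3) = (2)·3^0 + (1)·3^1 + (3)·3^2 + (2)·3^3 = 86.
  |p(3)| = 86.
Since all nonzero coefficients share the same sign, |p(3)| = 86 = M_tri(3); the triangle bound is attained at z = 3, so in fact M(r) = 86.

M_tri(3) = 86; |p(3)| = 86; equality at z=3: yes.


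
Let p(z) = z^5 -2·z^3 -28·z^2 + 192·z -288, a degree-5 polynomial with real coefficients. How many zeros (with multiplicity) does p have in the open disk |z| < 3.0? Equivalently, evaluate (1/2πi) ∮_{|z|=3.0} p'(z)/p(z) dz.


The zeros of p are: (-3 + 3i), (-3 - 3i), (2 + 2i), (2 - 2i), 2.
Their magnitudes are: 4.243, 4.243, 2.828, 2.828, 2.
Zeros with |z| < R = 3.0: (2 + 2i), (2 - 2i), 2.
Count = 3.
By the argument principle, (1/2πi) ∮_{|z|=R} p'(z)/p(z) dz equals exactly this count.

Number of zeros inside |z| < 3.0: 3.


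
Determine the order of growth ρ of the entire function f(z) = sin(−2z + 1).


sin(w) is a linear combination of e^{iw} and e^{−iw} (or e^w, e^{−w} in the hyperbolic case), so |sin(w)| ≤ e^{|w|}. With w = −2z + 1, |w| ≤ 2|z| + 1 = 2r + 1 on |z| = r, giving M(r) ≤ e^{2r + 1}, so ρ ≤ 1. On a suitable ray (z = it for sin/cos; z = t for sinh/cosh, t real → ∞), |sin(−2z + 1)| grows like e^{2|t|}/2, so ρ ≥ 1. Hence ρ = 1.
Therefore ρ = 1.

Order ρ = 1.


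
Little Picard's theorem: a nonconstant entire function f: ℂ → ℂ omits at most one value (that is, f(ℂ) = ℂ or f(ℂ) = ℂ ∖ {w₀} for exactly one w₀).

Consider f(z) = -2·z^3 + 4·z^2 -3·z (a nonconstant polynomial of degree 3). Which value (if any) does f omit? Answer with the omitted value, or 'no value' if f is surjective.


Little Picard bounds the complement of f(ℂ) to at most one point.
For every w ∈ ℂ, the equation p(z) − w = 0 is a nonconstant polynomial in z and hence has at least one root by the fundamental theorem of algebra. So p is surjective onto ℂ, omitting no value.

Omitted value: no value.


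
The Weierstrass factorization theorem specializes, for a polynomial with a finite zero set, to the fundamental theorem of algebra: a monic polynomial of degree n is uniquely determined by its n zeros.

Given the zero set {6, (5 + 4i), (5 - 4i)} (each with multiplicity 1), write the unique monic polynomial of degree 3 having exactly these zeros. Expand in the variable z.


The polynomial is p(z) = ∏_{α ∈ S} (z − α), where S = {6, (5 + 4i), (5 - 4i)}.
Expanding the product yields: p(z) = z^3 -16·z^2 + 101·z -246.
Note conjugate pairs combine to real quadratics: (z − (5+4i))(z − (5−4i)) = z² − 10z + 41.
The resulting polynomial has degree 3 and real coefficients as required.

p(z) = z^3 -16·z^2 + 101·z -246.


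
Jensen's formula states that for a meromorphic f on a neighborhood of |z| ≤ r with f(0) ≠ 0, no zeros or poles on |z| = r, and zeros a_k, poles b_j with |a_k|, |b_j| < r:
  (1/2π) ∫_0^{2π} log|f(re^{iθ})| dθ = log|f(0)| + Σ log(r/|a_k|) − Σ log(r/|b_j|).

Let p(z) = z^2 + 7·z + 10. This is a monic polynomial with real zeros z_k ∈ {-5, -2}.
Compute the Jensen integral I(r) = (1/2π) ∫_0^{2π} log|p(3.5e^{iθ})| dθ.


Zeros: -5, -2; r = 3.5.
Inside |z| < r: -2. Outside (|z| ≥ r): -5.
p(0) = 10, so log|p(0)| = log(10) = 2.3026.
Apply Jensen: I(r) = log|p(0)| + Σ_k log(r/|z_k|), summed over zeros inside |z| < r.
  log(r/|z_k|) for z_k = -2: log(3.5/2) = 0.5596
  Outside zeros (-5) contribute nothing to the Jensen sum.
Sum over inside zeros: 0.5596.
I(r) = log|p(0)| + (inside sum) = 2.3026 + 0.5596 = 2.8622.
Note: since some zeros are outside |z| ≤ r, the simplified n·log(r) form does NOT apply — only the inside zeros contribute.

I(r) ≈ 2.8622.


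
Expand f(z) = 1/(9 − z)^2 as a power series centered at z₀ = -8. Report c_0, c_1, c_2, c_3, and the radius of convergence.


Let w = z − z₀, so z = z₀ + w.
Then 9 − z = 9 − (z₀ + w) = (9 − z₀) − w = 17 − w.
f(z) = 1/(17 − w)^2 = (1/(17)^2) · (1 − w/(17))^{−2}.
By the binomial series (1−u)^{−2} = Σ_{n≥0} C(n+1, 1) u^n for |u|<1, with u = w/(17):
  c_n = C(n+1, 1) / (17)^(n+2).
  c_0 = 1/(17)^2 = 1/289.
  c_1 = 2/(17)^3 = 2/4913.
  c_2 = 3/(17)^4 = 3/83521.
  c_3 = 4/(17)^5 = 4/1419857.
The series is valid for |w/d| < 1, i.e. |z − z₀| < |d|.
Radius of convergence: R = |9 − z₀| = |17| = 17 (distance from z₀ to the singularity z = 9).

c_0 = 1/289, c_1 = 2/4913, c_2 = 3/83521, c_3 = 4/1419857; R = 17.


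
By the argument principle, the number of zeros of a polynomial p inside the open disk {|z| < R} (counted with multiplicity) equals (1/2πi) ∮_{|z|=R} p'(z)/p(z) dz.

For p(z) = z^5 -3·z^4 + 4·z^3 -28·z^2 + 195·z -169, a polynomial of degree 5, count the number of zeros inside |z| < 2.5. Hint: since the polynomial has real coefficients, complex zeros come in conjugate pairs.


The zeros of p are: (3 + 2i), (3 - 2i), 1, (-2 + 3i), (-2 - 3i).
Their magnitudes are: 3.606, 3.606, 1, 3.606, 3.606.
Zeros with |z| < R = 2.5: 1.
Count = 1.
By the argument principle, (1/2πi) ∮_{|z|=R} p'(z)/p(z) dz equals exactly this count.

Number of zeros inside |z| < 2.5: 1.


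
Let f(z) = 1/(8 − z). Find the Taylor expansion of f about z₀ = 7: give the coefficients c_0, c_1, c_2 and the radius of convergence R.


Let w = z − z₀, so z = z₀ + w.
Then 8 − z = 8 − (z₀ + w) = (8 − z₀) − w = 1 − w.
f(z) = 1/(1 − w) = (1/(1)) · 1/(1 − w/(1)) = Σ_{n≥0} w^n / (1)^(n+1).
So c_n = 1/(1)^(n+1):
  c_0 = 1/(1)^1 = 1.
  c_1 = 1/(1)^2 = 1.
  c_2 = 1/(1)^3 = 1.
The series is valid for |w/d| < 1, i.e. |z − z₀| < |d|.
Radius of convergence: R = |8 − z₀| = |1| = 1 (distance from z₀ to the singularity z = 8).

c_0 = 1, c_1 = 1, c_2 = 1; R = 1.


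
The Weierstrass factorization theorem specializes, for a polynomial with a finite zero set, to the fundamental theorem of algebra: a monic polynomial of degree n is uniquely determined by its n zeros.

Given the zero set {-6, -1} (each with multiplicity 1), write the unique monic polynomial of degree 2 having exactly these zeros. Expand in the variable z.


The polynomial is p(z) = ∏_{α ∈ S} (z − α), where S = {-6, -1}.
Expanding the product yields: p(z) = z^2 + 7·z + 6.
The resulting polynomial has degree 2 and real coefficients as required.

p(z) = z^2 + 7·z + 6.


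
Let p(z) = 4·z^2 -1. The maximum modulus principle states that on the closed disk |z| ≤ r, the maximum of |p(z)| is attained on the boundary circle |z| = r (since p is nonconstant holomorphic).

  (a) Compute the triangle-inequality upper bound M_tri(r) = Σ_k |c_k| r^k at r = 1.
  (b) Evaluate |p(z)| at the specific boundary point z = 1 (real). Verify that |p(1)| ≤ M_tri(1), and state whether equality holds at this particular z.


Coefficients: c_0 = -1, c_1 = 0, c_2 = 4. Radius r = 1.
Part (a). Triangle bound: M_tri(r) = Σ_k |c_k| r^k
  = |-1|·1^0 + |0|·1^1 + |4|·1^2
  = 1 + 0 + 4 = 5.
This bounds M(r) := max_{|z|=r} |p(z)| from above; equality holds iff all terms c_k z^k can be made to align in phase at a single z on |z|=r.
Part (b). At z = 1 (real, on the circle |z| = r):
  p(1) = (-1)·1^0 + (0)·1^1 + (4)·1^2 = 3.
  |p(1)| = 3.
Check: |p(1)| = 3 ≤ 5 = M_tri(1). ✓ Equality does not hold at z = 1 (the coefficients have mixed signs, so the terms do not all align in phase there).

M_tri(1) = 5; |p(1)| = 3; equality at z=1: no.


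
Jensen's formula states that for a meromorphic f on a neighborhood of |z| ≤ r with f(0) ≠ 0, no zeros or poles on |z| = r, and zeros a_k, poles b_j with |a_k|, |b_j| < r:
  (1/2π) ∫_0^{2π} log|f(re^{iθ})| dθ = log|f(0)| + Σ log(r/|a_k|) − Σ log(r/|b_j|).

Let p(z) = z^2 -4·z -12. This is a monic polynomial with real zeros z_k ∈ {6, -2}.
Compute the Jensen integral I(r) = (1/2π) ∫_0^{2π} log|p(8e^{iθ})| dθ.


Zeros: -2, 6; r = 8.
Inside |z| < r: -2, 6. Outside (|z| ≥ r): ∅.
p(0) = -12, so log|p(0)| = log(12) = 2.4849.
Apply Jensen: I(r) = log|p(0)| + Σ_k log(r/|z_k|), summed over zeros inside |z| < r.
  log(r/|z_k|) for z_k = 6: log(8/6) = 0.2877
  log(r/|z_k|) for z_k = -2: log(8/2) = 1.3863
Sum over inside zeros: 1.6740.
I(r) = log|p(0)| + (inside sum) = 2.4849 + 1.6740 = 4.1589.
Closed form (all zeros inside, monic): I(r) = n·log(r) = 2·log(8) = 4.1589. ✓

I(r) ≈ 4.1589.


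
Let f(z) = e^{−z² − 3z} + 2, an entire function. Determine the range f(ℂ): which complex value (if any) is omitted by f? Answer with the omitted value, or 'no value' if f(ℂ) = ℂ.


Little Picard bounds the complement of f(ℂ) to at most one point.
The exponent g(z) = −z² − 3z is a nonconstant polynomial, hence surjective onto ℂ. So e^{g(z)} takes every value in {e^w : w ∈ ℂ} = ℂ ∖ {0}. Adding 2 shifts the range to ℂ ∖ {2}. f omits exactly 2.

Omitted value: 2.


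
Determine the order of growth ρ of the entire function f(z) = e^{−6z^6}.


|e^{−6z^6}| = e^{Re(-6·z^6) + 0} ≤ e^{6|z|^6 + 0} = e^{6r^6 + 0} on |z| = r, so ρ ≤ 6. Choosing z on |z|=r so that -6·z^6 is real positive (always possible by picking arg z appropriately) gives |f(z)| = e^{6r^6 + 0}, matching the bound. The additive constant 0 does not affect log log M(r) ~ 6·log r. Hence ρ = 6.
Therefore ρ = 6.

Order ρ = 6.


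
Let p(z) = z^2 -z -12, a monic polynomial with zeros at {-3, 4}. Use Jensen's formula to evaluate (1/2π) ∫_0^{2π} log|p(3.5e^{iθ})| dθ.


Zeros: -3, 4; r = 3.5.
Inside |z| < r: -3. Outside (|z| ≥ r): 4.
p(0) = -12, so log|p(0)| = log(12) = 2.4849.
Apply Jensen: I(r) = log|p(0)| + Σ_k log(r/|z_k|), summed over zeros inside |z| < r.
  log(r/|z_k|) for z_k = -3: log(3.5/3) = 0.1542
  Outside zeros (4) contribute nothing to the Jensen sum.
Sum over inside zeros: 0.1542.
I(r) = log|p(0)| + (inside sum) = 2.4849 + 0.1542 = 2.6391.
Note: since some zeros are outside |z| ≤ r, the simplified n·log(r) form does NOT apply — only the inside zeros contribute.

I(r) ≈ 2.6391.


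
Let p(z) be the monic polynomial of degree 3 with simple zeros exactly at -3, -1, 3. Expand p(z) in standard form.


The polynomial is p(z) = ∏_{α ∈ S} (z − α), where S = {-3, -1, 3}.
Expanding the product yields: p(z) = z^3 + z^2 -9·z -9.
The resulting polynomial has degree 3 and real coefficients as required.

p(z) = z^3 + z^2 -9·z -9.


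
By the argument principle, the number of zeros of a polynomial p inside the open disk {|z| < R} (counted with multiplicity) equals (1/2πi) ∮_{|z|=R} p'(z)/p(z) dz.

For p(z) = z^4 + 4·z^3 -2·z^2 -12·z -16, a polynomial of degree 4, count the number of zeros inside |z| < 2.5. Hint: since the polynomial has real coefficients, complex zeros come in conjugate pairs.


The zeros of p are: 2, (-1 + 1i), (-1 - 1i), -4.
Their magnitudes are: 2, 1.414, 1.414, 4.
Zeros with |z| < R = 2.5: 2, (-1 + 1i), (-1 - 1i).
Count = 3.
By the argument principle, (1/2πi) ∮_{|z|=R} p'(z)/p(z) dz equals exactly this count.

Number of zeros inside |z| < 2.5: 3.


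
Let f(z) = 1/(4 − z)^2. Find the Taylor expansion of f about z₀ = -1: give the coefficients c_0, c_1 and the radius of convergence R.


Let w = z − z₀, so z = z₀ + w.
Then 4 − z = 4 − (z₀ + w) = (4 − z₀) − w = 5 − w.
f(z) = 1/(5 − w)^2 = (1/(5)^2) · (1 − w/(5))^{−2}.
By the binomial series (1−u)^{−2} = Σ_{n≥0} C(n+1, 1) u^n for |u|<1, with u = w/(5):
  c_n = C(n+1, 1) / (5)^(n+2).
  c_0 = 1/(5)^2 = 1/25.
  c_1 = 2/(5)^3 = 2/125.
The series is valid for |w/d| < 1, i.e. |z − z₀| < |d|.
Radius of convergence: R = |4 − z₀| = |5| = 5 (distance from z₀ to the singularity z = 4).

c_0 = 1/25, c_1 = 2/125; R = 5.


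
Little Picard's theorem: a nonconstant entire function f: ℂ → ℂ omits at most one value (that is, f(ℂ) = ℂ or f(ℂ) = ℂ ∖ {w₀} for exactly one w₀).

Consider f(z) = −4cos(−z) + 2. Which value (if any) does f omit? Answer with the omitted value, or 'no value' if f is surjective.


Little Picard bounds the complement of f(ℂ) to at most one point.
cos is entire and surjective onto ℂ: for every w ∈ ℂ, cos(ζ) = w has a solution ζ ∈ ℂ (e.g., via the complex inverse arccos). With ζ = −z this gives z = ζ/(-1). Then -4·cos(−z) takes every value in -4·ℂ = ℂ, and adding 2 is a bijection of ℂ. So f is surjective and omits no value. (Note: only on the real line is cos bounded by [−1, 1].)

Omitted value: no value.


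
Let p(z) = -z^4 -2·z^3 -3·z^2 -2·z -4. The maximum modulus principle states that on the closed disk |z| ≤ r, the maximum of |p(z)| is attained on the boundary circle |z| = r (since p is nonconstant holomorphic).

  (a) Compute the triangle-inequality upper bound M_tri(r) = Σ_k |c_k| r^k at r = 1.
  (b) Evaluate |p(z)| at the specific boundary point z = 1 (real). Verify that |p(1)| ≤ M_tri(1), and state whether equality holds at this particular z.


Coefficients: c_0 = -4, c_1 = -2, c_2 = -3, c_3 = -2, c_4 = -1. Radius r = 1.
Part (a). Triangle bound: M_tri(r) = Σ_k |c_k| r^k
  = |-4|·1^0 + |-2|·1^1 + |-3|·1^2 + |-2|·1^3 + |-1|·1^4
  = 4 + 2 + 3 + 2 + 1 = 12.
This bounds M(r) := max_{|z|=r} |p(z)| from above; equality holds iff all terms c_k z^k can be made to align in phase at a single z on |z|=r.
Part (b). At z = 1 (real, on the circle |z| = r):
  p(1) = (-4)·1^0 + (-2)·1^1 + (-3)·1^2 + (-2)·1^3 + (-1)·1^4 = -12.
  |p(1)| = 12.
Since all nonzero coefficients share the same sign, |p(1)| = 12 = M_tri(1); the triangle bound is attained at z = 1, so in fact M(r) = 12.

M_tri(1) = 12; |p(1)| = 12; equality at z=1: yes.


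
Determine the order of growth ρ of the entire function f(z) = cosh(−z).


cosh(w) is a linear combination of e^{iw} and e^{−iw} (or e^w, e^{−w} in the hyperbolic case), so |cosh(w)| ≤ e^{|w|}. With w = −z, |w| ≤ 1|z| + 0 = 1r + 0 on |z| = r, giving M(r) ≤ e^{1r + 0}, so ρ ≤ 1. On a suitable ray (z = it for sin/cos; z = t for sinh/cosh, t real → ∞), |cosh(−z)| grows like e^{1|t|}/2, so ρ ≥ 1. Hence ρ = 1.
Therefore ρ = 1.

Order ρ = 1.


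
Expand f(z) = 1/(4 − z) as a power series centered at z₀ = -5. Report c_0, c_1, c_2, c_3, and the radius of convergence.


Let w = z − z₀, so z = z₀ + w.
Then 4 − z = 4 − (z₀ + w) = (4 − z₀) − w = 9 − w.
f(z) = 1/(9 − w) = (1/(9)) · 1/(1 − w/(9)) = Σ_{n≥0} w^n / (9)^(n+1).
So c_n = 1/(9)^(n+1):
  c_0 = 1/(9)^1 = 1/9.
  c_1 = 1/(9)^2 = 1/81.
  c_2 = 1/(9)^3 = 1/729.
  c_3 = 1/(9)^4 = 1/6561.
The series is valid for |w/d| < 1, i.e. |z − z₀| < |d|.
Radius of convergence: R = |4 − z₀| = |9| = 9 (distance from z₀ to the singularity z = 4).

c_0 = 1/9, c_1 = 1/81, c_2 = 1/729, c_3 = 1/6561; R = 9.


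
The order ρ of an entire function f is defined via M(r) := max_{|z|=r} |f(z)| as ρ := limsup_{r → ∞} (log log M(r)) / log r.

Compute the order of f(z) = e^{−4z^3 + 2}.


|e^{−4z^3 + 2}| = e^{Re(-4·z^3) + 2} ≤ e^{4|z|^3 + 2} = e^{4r^3 + 2} on |z| = r, so ρ ≤ 3. Choosing z on |z|=r so that -4·z^3 is real positive (always possible by picking arg z appropriately) gives |f(z)| = e^{4r^3 + 2}, matching the bound. The additive constant 2 does not affect log log M(r) ~ 3·log r. Hence ρ = 3.
Therefore ρ = 3.

Order ρ = 3.


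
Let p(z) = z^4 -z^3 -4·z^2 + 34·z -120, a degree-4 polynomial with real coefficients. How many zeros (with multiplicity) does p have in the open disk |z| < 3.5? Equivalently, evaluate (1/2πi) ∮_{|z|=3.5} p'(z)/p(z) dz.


The zeros of p are: (1 + 3i), (1 - 3i), -4, 3.
Their magnitudes are: 3.162, 3.162, 4, 3.
Zeros with |z| < R = 3.5: (1 + 3i), (1 - 3i), 3.
Count = 3.
By the argument principle, (1/2πi) ∮_{|z|=R} p'(z)/p(z) dz equals exactly this count.

Number of zeros inside |z| < 3.5: 3.


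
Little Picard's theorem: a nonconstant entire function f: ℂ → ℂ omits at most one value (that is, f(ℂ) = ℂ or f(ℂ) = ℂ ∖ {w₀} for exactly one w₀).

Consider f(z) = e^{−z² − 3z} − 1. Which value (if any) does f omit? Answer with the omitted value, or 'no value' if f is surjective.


Little Picard bounds the complement of f(ℂ) to at most one point.
The exponent g(z) = −z² − 3z is a nonconstant polynomial, hence surjective onto ℂ. So e^{g(z)} takes every value in {e^w : w ∈ ℂ} = ℂ ∖ {0}. Adding -1 shifts the range to ℂ ∖ {-1}. f omits exactly -1.

Omitted value: -1.


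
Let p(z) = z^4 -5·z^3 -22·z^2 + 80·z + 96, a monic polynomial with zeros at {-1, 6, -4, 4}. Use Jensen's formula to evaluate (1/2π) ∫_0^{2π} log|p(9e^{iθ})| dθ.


Zeros: -4, -1, 4, 6; r = 9.
Inside |z| < r: -4, -1, 4, 6. Outside (|z| ≥ r): ∅.
p(0) = 96, so log|p(0)| = log(96) = 4.5643.
Apply Jensen: I(r) = log|p(0)| + Σ_k log(r/|z_k|), summed over zeros inside |z| < r.
  log(r/|z_k|) for z_k = -1: log(9/1) = 2.1972
  log(r/|z_k|) for z_k = 6: log(9/6) = 0.4055
  log(r/|z_k|) for z_k = -4: log(9/4) = 0.8109
  log(r/|z_k|) for z_k = 4: log(9/4) = 0.8109
Sum over inside zeros: 4.2246.
I(r) = log|p(0)| + (inside sum) = 4.5643 + 4.2246 = 8.7889.
Closed form (all zeros inside, monic): I(r) = n·log(r) = 4·log(9) = 8.7889. ✓

I(r) ≈ 8.7889.


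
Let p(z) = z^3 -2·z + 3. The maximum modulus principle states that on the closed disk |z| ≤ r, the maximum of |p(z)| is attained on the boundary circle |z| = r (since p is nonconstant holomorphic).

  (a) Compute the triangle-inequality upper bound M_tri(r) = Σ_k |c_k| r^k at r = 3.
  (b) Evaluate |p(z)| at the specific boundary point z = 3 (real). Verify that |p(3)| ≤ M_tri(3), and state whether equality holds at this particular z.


Coefficients: c_0 = 3, c_1 = -2, c_2 = 0, c_3 = 1. Radius r = 3.
Part (a). Triangle bound: M_tri(r) = Σ_k |c_k| r^k
  = |3|·3^0 + |-2|·3^1 + |0|·3^2 + |1|·3^3
  = 3 + 6 + 0 + 27 = 36.
This bounds M(r) := max_{|z|=r} |p(z)| from above; equality holds iff all terms c_k z^k can be made to align in phase at a single z on |z|=r.
Part (b). At z = 3 (real, on the circle |z| = r):
  p(3) = (3)·3^0 + (-2)·3^1 + (0)·3^2 + (1)·3^3 = 24.
  |p(3)| = 24.
Check: |p(3)| = 24 ≤ 36 = M_tri(3). ✓ Equality does not hold at z = 3 (the coefficients have mixed signs, so the terms do not all align in phase there).

M_tri(3) = 36; |p(3)| = 24; equality at z=3: no.


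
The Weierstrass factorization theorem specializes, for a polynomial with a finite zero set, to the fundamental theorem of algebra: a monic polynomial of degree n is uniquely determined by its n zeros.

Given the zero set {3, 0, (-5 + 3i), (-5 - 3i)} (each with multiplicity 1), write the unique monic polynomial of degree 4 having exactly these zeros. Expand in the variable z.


The polynomial is p(z) = ∏_{α ∈ S} (z − α), where S = {3, 0, (-5 + 3i), (-5 - 3i)}.
Expanding the product yields: p(z) = z^4 + 7·z^3 + 4·z^2 -102·z.
Note conjugate pairs combine to real quadratics: (z − (-5+3i))(z − (-5−3i)) = z² + 10z + 34.
The resulting polynomial has degree 4 and real coefficients as required.

p(z) = z^4 + 7·z^3 + 4·z^2 -102·z.


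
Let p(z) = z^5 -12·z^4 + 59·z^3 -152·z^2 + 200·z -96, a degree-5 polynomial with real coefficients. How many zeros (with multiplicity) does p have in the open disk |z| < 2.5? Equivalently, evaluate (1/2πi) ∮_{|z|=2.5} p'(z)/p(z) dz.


The zeros of p are: (2 + 2i), (2 - 2i), 1, 3, 4.
Their magnitudes are: 2.828, 2.828, 1, 3, 4.
Zeros with |z| < R = 2.5: 1.
Count = 1.
By the argument principle, (1/2πi) ∮_{|z|=R} p'(z)/p(z) dz equals exactly this count.

Number of zeros inside |z| < 2.5: 1.


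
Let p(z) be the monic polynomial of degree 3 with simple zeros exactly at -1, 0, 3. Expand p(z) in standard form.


The polynomial is p(z) = ∏_{α ∈ S} (z − α), where S = {-1, 0, 3}.
Expanding the product yields: p(z) = z^3 -2·z^2 -3·z.
The resulting polynomial has degree 3 and real coefficients as required.

p(z) = z^3 -2·z^2 -3·z.


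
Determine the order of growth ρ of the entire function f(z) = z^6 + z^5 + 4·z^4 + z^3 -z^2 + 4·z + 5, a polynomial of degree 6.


|f(z)| ≤ Σ|c_k|·r^k = O(r^6) as r → ∞. Polynomial growth is O(e^{r^ε}) for every ε > 0 (since r^6/e^{r^ε} → 0), so ρ ≤ ε for all ε > 0, i.e. ρ = 0. Every nonconstant polynomial has order 0.
Therefore ρ = 0.

Order ρ = 0.


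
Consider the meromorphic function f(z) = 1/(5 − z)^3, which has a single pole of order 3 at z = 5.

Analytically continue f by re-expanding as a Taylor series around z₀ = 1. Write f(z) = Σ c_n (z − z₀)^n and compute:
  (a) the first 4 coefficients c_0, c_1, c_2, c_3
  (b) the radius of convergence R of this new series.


Let w = z − z₀, so z = z₀ + w.
Then 5 − z = 5 − (z₀ + w) = (5 − z₀) − w = 4 − w.
f(z) = 1/(4 − w)^3 = (1/(4)^3) · (1 − w/(4))^{−3}.
By the binomial series (1−u)^{−3} = Σ_{n≥0} C(n+2, 2) u^n for |u|<1, with u = w/(4):
  c_n = C(n+2, 2) / (4)^(n+3).
  c_0 = 1/(4)^3 = 1/64.
  c_1 = 3/(4)^4 = 3/256.
  c_2 = 6/(4)^5 = 3/512.
  c_3 = 10/(4)^6 = 5/2048.
The series is valid for |w/d| < 1, i.e. |z − z₀| < |d|.
Radius of convergence: R = |5 − z₀| = |4| = 4 (distance from z₀ to the singularity z = 5).

c_0 = 1/64, c_1 = 3/256, c_2 = 3/512, c_3 = 5/2048; R = 4.


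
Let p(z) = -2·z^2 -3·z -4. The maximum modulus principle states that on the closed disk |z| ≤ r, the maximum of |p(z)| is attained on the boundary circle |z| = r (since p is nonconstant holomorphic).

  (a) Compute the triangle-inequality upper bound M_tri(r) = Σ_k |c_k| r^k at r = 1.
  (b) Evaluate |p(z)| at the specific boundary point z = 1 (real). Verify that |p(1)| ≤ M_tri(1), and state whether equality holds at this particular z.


Coefficients: c_0 = -4, c_1 = -3, c_2 = -2. Radius r = 1.
Part (a). Triangle bound: M_tri(r) = Σ_k |c_k| r^k
  = |-4|·1^0 + |-3|·1^1 + |-2|·1^2
  = 4 + 3 + 2 = 9.
This bounds M(r) := max_{|z|=r} |p(z)| from above; equality holds iff all terms c_k z^k can be made to align in phase at a single z on |z|=r.
Part (b). At z = 1 (real, on the circle |z| = r):
  p(1) = (-4)·1^0 + (-3)·1^1 + (-2)·1^2 = -9.
  |p(1)| = 9.
Since all nonzero coefficients share the same sign, |p(1)| = 9 = M_tri(1); the triangle bound is attained at z = 1, so in fact M(r) = 9.

M_tri(1) = 9; |p(1)| = 9; equality at z=1: yes.


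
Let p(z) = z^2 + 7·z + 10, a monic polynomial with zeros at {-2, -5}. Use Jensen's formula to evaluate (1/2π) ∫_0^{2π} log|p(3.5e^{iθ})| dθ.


Zeros: -5, -2; r = 3.5.
Inside |z| < r: -2. Outside (|z| ≥ r): -5.
p(0) = 10, so log|p(0)| = log(10) = 2.3026.
Apply Jensen: I(r) = log|p(0)| + Σ_k log(r/|z_k|), summed over zeros inside |z| < r.
  log(r/|z_k|) for z_k = -2: log(3.5/2) = 0.5596
  Outside zeros (-5) contribute nothing to the Jensen sum.
Sum over inside zeros: 0.5596.
I(r) = log|p(0)| + (inside sum) = 2.3026 + 0.5596 = 2.8622.
Note: since some zeros are outside |z| ≤ r, the simplified n·log(r) form does NOT apply — only the inside zeros contribute.

I(r) ≈ 2.8622.


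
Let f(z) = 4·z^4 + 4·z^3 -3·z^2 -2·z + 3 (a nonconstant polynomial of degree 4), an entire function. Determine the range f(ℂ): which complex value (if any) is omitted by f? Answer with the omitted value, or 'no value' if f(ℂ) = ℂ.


Little Picard bounds the complement of f(ℂ) to at most one point.
For every w ∈ ℂ, the equation p(z) − w = 0 is a nonconstant polynomial in z and hence has at least one root by the fundamental theorem of algebra. So p is surjective onto ℂ, omitting no value.

Omitted value: no value.


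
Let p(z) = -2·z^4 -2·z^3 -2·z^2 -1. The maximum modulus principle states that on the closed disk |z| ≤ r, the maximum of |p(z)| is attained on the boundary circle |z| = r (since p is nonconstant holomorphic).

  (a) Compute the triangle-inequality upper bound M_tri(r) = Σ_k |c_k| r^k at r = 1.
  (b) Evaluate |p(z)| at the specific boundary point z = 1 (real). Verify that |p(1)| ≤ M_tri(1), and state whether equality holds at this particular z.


Coefficients: c_0 = -1, c_1 = 0, c_2 = -2, c_3 = -2, c_4 = -2. Radius r = 1.
Part (a). Triangle bound: M_tri(r) = Σ_k |c_k| r^k
  = |-1|·1^0 + |0|·1^1 + |-2|·1^2 + |-2|·1^3 + |-2|·1^4
  = 1 + 0 + 2 + 2 + 2 = 7.
This bounds M(r) := max_{|z|=r} |p(z)| from above; equality holds iff all terms c_k z^k can be made to align in phase at a single z on |z|=r.
Part (b). At z = 1 (real, on the circle |z| = r):
  p(1) = (-1)·1^0 + (0)·1^1 + (-2)·1^2 + (-2)·1^3 + (-2)·1^4 = -7.
  |p(1)| = 7.
Since all nonzero coefficients share the same sign, |p(1)| = 7 = M_tri(1); the triangle bound is attained at z = 1, so in fact M(r) = 7.

M_tri(1) = 7; |p(1)| = 7; equality at z=1: yes.


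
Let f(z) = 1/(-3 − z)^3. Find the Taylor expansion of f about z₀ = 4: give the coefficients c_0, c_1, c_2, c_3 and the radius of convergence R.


Let w = z − z₀, so z = z₀ + w.
Then -3 − z = -3 − (z₀ + w) = (-3 − z₀) − w = -7 − w.
f(z) = 1/(-7 − w)^3 = (1/(-7)^3) · (1 − w/(-7))^{−3}.
By the binomial series (1−u)^{−3} = Σ_{n≥0} C(n+2, 2) u^n for |u|<1, with u = w/(-7):
  c_n = C(n+2, 2) / (-7)^(n+3).
  c_0 = 1/(-7)^3 = -1/343.
  c_1 = 3/(-7)^4 = 3/2401.
  c_2 = 6/(-7)^5 = -6/16807.
  c_3 = 10/(-7)^6 = 10/117649.
The series is valid for |w/d| < 1, i.e. |z − z₀| < |d|.
Radius of convergence: R = |-3 − z₀| = |-7| = 7 (distance from z₀ to the singularity z = -3).

c_0 = -1/343, c_1 = 3/2401, c_2 = -6/16807, c_3 = 10/117649; R = 7.


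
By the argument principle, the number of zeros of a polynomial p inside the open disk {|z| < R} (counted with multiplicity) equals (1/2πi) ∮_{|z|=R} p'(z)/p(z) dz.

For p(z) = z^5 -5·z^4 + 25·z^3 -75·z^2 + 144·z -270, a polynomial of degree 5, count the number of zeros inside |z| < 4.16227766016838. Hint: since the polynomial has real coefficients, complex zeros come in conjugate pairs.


The zeros of p are: (0 + 3i), (0 - 3i), (1 + 3i), (1 - 3i), 3.
Their magnitudes are: 3, 3, 3.162, 3.162, 3.
Zeros with |z| < R = 4.16227766016838: (0 + 3i), (0 - 3i), (1 + 3i), (1 - 3i), 3.
Count = 5.
By the argument principle, (1/2πi) ∮_{|z|=R} p'(z)/p(z) dz equals exactly this count.

Number of zeros inside |z| < 4.16227766016838: 5.


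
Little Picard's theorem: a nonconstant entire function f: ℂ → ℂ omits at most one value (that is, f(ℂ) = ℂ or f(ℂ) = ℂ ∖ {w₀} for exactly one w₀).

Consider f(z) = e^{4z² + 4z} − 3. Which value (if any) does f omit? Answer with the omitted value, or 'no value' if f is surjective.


Little Picard bounds the complement of f(ℂ) to at most one point.
The exponent g(z) = 4z² + 4z is a nonconstant polynomial, hence surjective onto ℂ. So e^{g(z)} takes every value in {e^w : w ∈ ℂ} = ℂ ∖ {0}. Adding -3 shifts the range to ℂ ∖ {-3}. f omits exactly -3.

Omitted value: -3.


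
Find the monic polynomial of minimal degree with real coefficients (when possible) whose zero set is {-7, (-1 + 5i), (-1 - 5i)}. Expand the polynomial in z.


The polynomial is p(z) = ∏_{α ∈ S} (z − α), where S = {-7, (-1 + 5i), (-1 - 5i)}.
Expanding the product yields: p(z) = z^3 + 9·z^2 + 40·z + 182.
Note conjugate pairs combine to real quadratics: (z − (-1+5i))(z − (-1−5i)) = z² + 2z + 26.
The resulting polynomial has degree 3 and real coefficients as required.

p(z) = z^3 + 9·z^2 + 40·z + 182.


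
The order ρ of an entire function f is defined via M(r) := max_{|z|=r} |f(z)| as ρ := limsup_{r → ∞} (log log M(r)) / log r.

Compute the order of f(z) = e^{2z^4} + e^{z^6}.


Each summand is entire of order 4 and 6 respectively (as in the single-exponential case). The order of a sum is at most the max of the orders, so ρ ≤ 6. For the lower bound: on |z|=r choose arg z so that 1z^6 is real positive; then |e^{1z^6}| = e^{1r^6} while |e^{2z^4}| ≤ e^{2r^4} = o(e^{1r^6}). So |f| ≥ e^{1r^6}(1 − o(1)) and ρ ≥ 6. Hence ρ = max(4, 6) = 6.
Therefore ρ = 6.

Order ρ = 6.


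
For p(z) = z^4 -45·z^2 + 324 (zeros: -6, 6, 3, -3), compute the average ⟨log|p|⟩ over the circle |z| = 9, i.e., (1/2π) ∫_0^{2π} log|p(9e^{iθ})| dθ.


Zeros: -6, -3, 3, 6; r = 9.
Inside |z| < r: -6, -3, 3, 6. Outside (|z| ≥ r): ∅.
p(0) = 324, so log|p(0)| = log(324) = 5.7807.
Apply Jensen: I(r) = log|p(0)| + Σ_k log(r/|z_k|), summed over zeros inside |z| < r.
  log(r/|z_k|) for z_k = -6: log(9/6) = 0.4055
  log(r/|z_k|) for z_k = 6: log(9/6) = 0.4055
  log(r/|z_k|) for z_k = 3: log(9/3) = 1.0986
  log(r/|z_k|) for z_k = -3: log(9/3) = 1.0986
Sum over inside zeros: 3.0082.
I(r) = log|p(0)| + (inside sum) = 5.7807 + 3.0082 = 8.7889.
Closed form (all zeros inside, monic): I(r) = n·log(r) = 4·log(9) = 8.7889. ✓

I(r) ≈ 8.7889.
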